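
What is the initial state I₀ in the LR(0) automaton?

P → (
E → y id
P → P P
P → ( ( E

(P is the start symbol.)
First, augment the grammar with P' → P
I₀ = CLOSURE({ [P' → . P] }):
  [P' → . P] has the dot before P: add [P → . (], [P → . P P], [P → . ( ( E]
No further items can be added.

I₀ = { [P → . ( ( E], [P → . (], [P → . P P], [P' → . P] }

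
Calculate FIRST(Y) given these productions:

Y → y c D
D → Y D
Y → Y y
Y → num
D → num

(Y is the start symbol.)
To compute FIRST(Y), examine every production with Y on the left-hand side, reading each right-hand side left to right until a non-nullable symbol is reached.

From Y → y c D:
  - y is a terminal: add 'y' and stop
From Y → Y y:
  - Y is the symbol being defined: contributes nothing new
    Y is not nullable, so stop
From Y → num:
  - num is a terminal: add 'num' and stop

Collecting: FIRST(Y) = { 'num', 'y' }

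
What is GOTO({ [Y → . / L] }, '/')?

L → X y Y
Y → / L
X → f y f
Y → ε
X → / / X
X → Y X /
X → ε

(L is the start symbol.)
{ [L → . X y Y], [X → . / / X], [X → . Y X /], [X → . f y f], [X → .], [Y → . / L], [Y → .], [Y → / . L] }

GOTO(I, '/') = CLOSURE({ [A → αX.β] : [A → α.Xβ] ∈ I, X = '/' })

Items with dot before '/', with the dot advanced:
  [Y → . / L] → [Y → / . L]
Closure of the advanced items:
  [Y → / . L] has the dot before L: add [L → . X y Y]
  [L → . X y Y] has the dot before X: add [X → . f y f], [X → . / / X], [X → . Y X /], [X → .]
  [X → . Y X /] has the dot before Y: add [Y → . / L], [Y → .]

GOTO = { [L → . X y Y], [X → . / / X], [X → . Y X /], [X → . f y f], [X → .], [Y → . / L], [Y → .], [Y → / . L] }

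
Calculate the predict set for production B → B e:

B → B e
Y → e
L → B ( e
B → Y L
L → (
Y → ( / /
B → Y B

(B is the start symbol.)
{ '(', 'e' }

PREDICT(B → B e) = (FIRST(RHS) \ {ε}) ∪ (FOLLOW(B) if ε ∈ FIRST(RHS), i.e. RHS ⇒* ε)
FIRST(B) = { '(', 'e' }
FIRST(B e) = { '(', 'e' }
ε ∉ FIRST(B e), so FOLLOW(B) is not added.
PREDICT(B → B e) = { '(', 'e' }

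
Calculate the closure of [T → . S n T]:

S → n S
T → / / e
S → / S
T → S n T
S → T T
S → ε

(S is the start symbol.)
Start with: [T → . S n T]
  [T → . S n T] has the dot before S: add [S → . n S], [S → . / S], [S → . T T], [S → .]
  [S → . T T] has the dot before T: add [T → . / / e]
No further items can be added.

CLOSURE = { [S → . / S], [S → . T T], [S → . n S], [S → .], [T → . / / e], [T → . S n T] }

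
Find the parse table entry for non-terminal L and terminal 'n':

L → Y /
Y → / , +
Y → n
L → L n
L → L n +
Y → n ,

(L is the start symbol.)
L → Y /, L → L n, L → L n +

To find M[L, 'n'], we find productions for L where 'n' is in the predict set (PREDICT(N → α) = (FIRST(α) \ {ε}) ∪ (FOLLOW(N) if α ⇒* ε)).

Relevant sets:
  FIRST(Y) = { '/', 'n' }
  FIRST(L) = { '/', 'n' }

L → Y /: PREDICT = { '/', 'n' }
  'n' is in predict set, so this production goes in M[L, 'n']
L → L n: PREDICT = { '/', 'n' }
  'n' is in predict set, so this production goes in M[L, 'n']
L → L n +: PREDICT = { '/', 'n' }
  'n' is in predict set, so this production goes in M[L, 'n']

M[L, 'n'] = L → Y /, L → L n, L → L n +  (a multiply-defined cell — the grammar is not LL(1))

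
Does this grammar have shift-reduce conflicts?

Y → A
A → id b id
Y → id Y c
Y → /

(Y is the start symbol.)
No shift-reduce conflicts

A shift-reduce conflict occurs when an LR(0) state has both:
  - a complete (reduce) item [A → α .] (dot at the end), and
  - a shift item [B → β . c γ] (dot before a terminal).

Augment with Y' → Y and build the canonical LR(0) collection (I0 = CLOSURE({[Y' → . Y]}), then GOTO on every symbol after a dot until no new states appear). It has 9 states:
  I0: { [A → . id b id], [Y → . /], [Y → . A], [Y → . id Y c], [Y' → . Y] }  — shift
  I1: { [Y → / .] }  — reduce
  I2: { [Y → A .] }  — reduce
  I3: { [Y' → Y .] }  — accept
  I4: { [A → . id b id], [A → id . b id], [Y → . /], [Y → . A], [Y → . id Y c], [Y → id . Y c] }  — shift
  I5: { [Y → id Y . c] }  — shift
  I6: { [A → id b . id] }  — shift
  I7: { [A → id b id .] }  — reduce
  I8: { [Y → id Y c .] }  — reduce

No state contains both a complete item and a shift item.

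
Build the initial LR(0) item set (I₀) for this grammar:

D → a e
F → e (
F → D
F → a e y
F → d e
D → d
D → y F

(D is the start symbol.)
First, augment the grammar with D' → D
I₀ = CLOSURE({ [D' → . D] }):
  [D' → . D] has the dot before D: add [D → . a e], [D → . d], [D → . y F]
No further items can be added.

I₀ = { [D → . a e], [D → . d], [D → . y F], [D' → . D] }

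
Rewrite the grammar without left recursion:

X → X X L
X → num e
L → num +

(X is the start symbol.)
X is directly left-recursive. The standard transformation for
  A → A α₁ | ... | A α_m | β₁ | ... | β_n
is
  A  → β₁ A' | ... | β_n A'
  A' → α₁ A' | ... | α_m A' | ε

X → num e becomes X → num e X'
X → X X L becomes X' → X L X'
Add X' → ε

Productions for other non-terminals are unchanged:
  L → num +

Resulting grammar:
X → num e X'
X' → X L X'
X' → ε
L → num +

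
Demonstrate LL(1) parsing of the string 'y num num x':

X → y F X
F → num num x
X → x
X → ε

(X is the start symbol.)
LL(1) parsing maintains a stack (initially the start symbol over $) and the input. At each step: if the stack top is a terminal, match it against the current input token; if it is a non-terminal N, replace it with the RHS of M[N, lookahead] (the unique production whose predict set contains the lookahead).

Stack is shown with the top on the left.

Stack          Input          Action
------------------------------------
X $            y num num x $  output X → y F X
y F X $        y num num x $  match 'y'
F X $          num num x $    output F → num num x
num num x X $  num num x $    match 'num'
num x X $      num x $        match 'num'
x X $          x $            match 'x'
X $            $              output X → ε
$              $              accept

The string is accepted.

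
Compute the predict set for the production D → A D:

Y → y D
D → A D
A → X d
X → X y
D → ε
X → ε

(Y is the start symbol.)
{ 'd', 'y' }

PREDICT(D → A D) = (FIRST(RHS) \ {ε}) ∪ (FOLLOW(D) if ε ∈ FIRST(RHS), i.e. RHS ⇒* ε)
FIRST(A) = { 'd', 'y' }
FIRST(A D) = { 'd', 'y' }
ε ∉ FIRST(A D), so FOLLOW(D) is not added.
PREDICT(D → A D) = { 'd', 'y' }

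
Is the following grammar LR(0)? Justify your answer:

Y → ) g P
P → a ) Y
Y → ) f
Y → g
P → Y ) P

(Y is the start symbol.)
Yes, the grammar is LR(0)

A grammar is LR(0) if no state in the canonical LR(0) collection has:
  - both a shift item (dot before a terminal) and a complete item (shift-reduce conflict), or
  - two or more complete items (reduce-reduce conflict; the accept item [Y' → Y .] counts as a complete item here).

Augment with Y' → Y and build the canonical LR(0) collection (I0 = CLOSURE({[Y' → . Y]}), then GOTO on every symbol after a dot until no new states appear). It has 13 states:
  I0: { [Y → . ) f], [Y → . ) g P], [Y → . g], [Y' → . Y] }  — shift
  I1: { [Y → ) . f], [Y → ) . g P] }  — shift
  I2: { [Y' → Y .] }  — accept
  I3: { [Y → g .] }  — reduce
  I4: { [Y → ) f .] }  — reduce
  I5: { [P → . Y ) P], [P → . a ) Y], [Y → ) g . P], [Y → . ) f], [Y → . ) g P], [Y → . g] }  — shift
  I6: { [Y → ) g P .] }  — reduce
  I7: { [P → Y . ) P] }  — shift
  I8: { [P → a . ) Y] }  — shift
  I9: { [P → a ) . Y], [Y → . ) f], [Y → . ) g P], [Y → . g] }  — shift
  I10: { [P → a ) Y .] }  — reduce
  I11: { [P → . Y ) P], [P → . a ) Y], [P → Y ) . P], [Y → . ) f], [Y → . ) g P], [Y → . g] }  — shift
  I12: { [P → Y ) P .] }  — reduce

Every state is either a pure shift/goto state or contains exactly one complete item and nothing to shift — no conflicts. The grammar is LR(0).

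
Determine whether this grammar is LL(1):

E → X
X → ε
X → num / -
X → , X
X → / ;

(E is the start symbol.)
Relevant sets:
  FOLLOW(X) = { $ }

For X:
  PREDICT(X → ε) = { $ }
  PREDICT(X → num '/' '-') = { 'num' }
  PREDICT(X → ',' X) = { ',' }
  PREDICT(X → '/' ';') = { '/' }
E has a single production, so nothing to check there.

All predict sets are disjoint. The grammar IS LL(1).

Answer: Yes, the grammar is LL(1).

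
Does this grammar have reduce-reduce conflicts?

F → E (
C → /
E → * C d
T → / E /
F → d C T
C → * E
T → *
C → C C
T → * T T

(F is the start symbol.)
A reduce-reduce conflict occurs when an LR(0) state has two complete items [A → α .] and [B → β .] — both call for a reduction, and with no lookahead the parser cannot choose between them.

Augment with F' → F and build the canonical LR(0) collection (I0 = CLOSURE({[F' → . F]}), then GOTO on every symbol after a dot until no new states appear). It has 23 states:
  I0: { [E → . * C d], [F → . E (], [F → . d C T], [F' → . F] }  — shift
  I1: { [C → . * E], [C → . /], [C → . C C], [E → * . C d] }  — shift
  I2: { [F → E . (] }  — shift
  I3: { [F' → F .] }  — accept
  I4: { [C → . * E], [C → . /], [C → . C C], [F → d . C T] }  — shift
  I5: { [C → * . E], [E → . * C d] }  — shift
  I6: { [C → / .] }  — reduce
  I7: { [C → . * E], [C → . /], [C → . C C], [C → C . C], [F → d C . T], [T → . * T T], [T → . *], [T → . / E /] }  — shift
  I8: { [C → * . E], [E → . * C d], [T → * . T T], [T → * .], [T → . * T T], [T → . *], [T → . / E /] }  — shift, reduce
  I9: { [C → / .], [E → . * C d], [T → / . E /] }  — shift, reduce
  I10: { [C → . * E], [C → . /], [C → . C C], [C → C . C], [C → C C .] }  — shift, reduce
  I11: { [F → d C T .] }  — reduce
  I12: { [T → / E . /] }  — shift
  I13: { [T → / E / .] }  — reduce
  I14: { [C → . * E], [C → . /], [C → . C C], [E → * . C d], [T → * . T T], [T → * .], [T → . * T T], [T → . *], [T → . / E /] }  — shift, reduce
  I15: { [E → . * C d], [T → / . E /] }  — shift
  I16: { [C → * E .] }  — reduce
  I17: { [T → * T . T], [T → . * T T], [T → . *], [T → . / E /] }  — shift
  I18: { [T → * . T T], [T → * .], [T → . * T T], [T → . *], [T → . / E /] }  — shift, reduce
  I19: { [T → * T T .] }  — reduce
  I20: { [C → . * E], [C → . /], [C → . C C], [C → C . C], [E → * C . d] }  — shift
  I21: { [E → * C d .] }  — reduce
  I22: { [F → E ( .] }  — reduce

No state contains more than one complete item.

Answer: No reduce-reduce conflicts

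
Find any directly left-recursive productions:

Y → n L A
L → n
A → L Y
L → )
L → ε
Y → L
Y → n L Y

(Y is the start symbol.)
Direct left recursion occurs when N → N α for some non-terminal N (the right-hand side begins with the left-hand side itself).

Y → n L A: starts with n
L → n: starts with n
A → L Y: starts with L
L → ): starts with ')'
L → ε: starts with ε
Y → L: starts with L
Y → n L Y: starts with n

No direct left recursion found.

Answer: No direct left recursion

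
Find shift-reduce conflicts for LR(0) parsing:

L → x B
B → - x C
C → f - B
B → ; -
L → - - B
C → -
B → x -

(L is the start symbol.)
No shift-reduce conflicts

Augment with L' → L and build the canonical LR(0) collection (I0 = CLOSURE({[L' → . L]}), then GOTO on every symbol after a dot until no new states appear). It has 18 states:
  I0: { [L → . - - B], [L → . x B], [L' → . L] }  — shift
  I1: { [L → - . - B] }  — shift
  I2: { [L' → L .] }  — accept
  I3: { [B → . - x C], [B → . ; -], [B → . x -], [L → x . B] }  — shift
  I4: { [B → - . x C] }  — shift
  I5: { [B → ; . -] }  — shift
  I6: { [L → x B .] }  — reduce
  I7: { [B → x . -] }  — shift
  I8: { [B → x - .] }  — reduce
  I9: { [B → ; - .] }  — reduce
  I10: { [B → - x . C], [C → . -], [C → . f - B] }  — shift
  I11: { [C → - .] }  — reduce
  I12: { [B → - x C .] }  — reduce
  I13: { [C → f . - B] }  — shift
  I14: { [B → . - x C], [B → . ; -], [B → . x -], [C → f - . B] }  — shift
  I15: { [C → f - B .] }  — reduce
  I16: { [B → . - x C], [B → . ; -], [B → . x -], [L → - - . B] }  — shift
  I17: { [L → - - B .] }  — reduce

No state contains both a complete item and a shift item.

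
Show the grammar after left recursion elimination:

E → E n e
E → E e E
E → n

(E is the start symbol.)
E is directly left-recursive. The standard transformation for
  A → A α₁ | ... | A α_m | β₁ | ... | β_n
is
  A  → β₁ A' | ... | β_n A'
  A' → α₁ A' | ... | α_m A' | ε

E → n becomes E → n E'
E → E n e becomes E' → n e E'
E → E e E becomes E' → e E E'
Add E' → ε

Resulting grammar:
E → n E'
E' → n e E'
E' → e E E'
E' → ε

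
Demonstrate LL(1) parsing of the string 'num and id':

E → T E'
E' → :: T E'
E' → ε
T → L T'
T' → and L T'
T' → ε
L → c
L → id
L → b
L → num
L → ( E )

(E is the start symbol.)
LL(1) parsing maintains a stack (initially the start symbol over $) and the input. At each step: if the stack top is a terminal, match it against the current input token; if it is a non-terminal N, replace it with the RHS of M[N, lookahead] (the unique production whose predict set contains the lookahead).

Stack is shown with the top on the left.

Stack          Input         Action
-----------------------------------
E $            num and id $  output E → T E'
T E' $         num and id $  output T → L T'
L T' E' $      num and id $  output L → num
num T' E' $    num and id $  match 'num'
T' E' $        and id $      output T' → and L T'
and L T' E' $  and id $      match 'and'
L T' E' $      id $          output L → id
id T' E' $     id $          match 'id'
T' E' $        $             output T' → ε
E' $           $             output E' → ε
$              $             accept

The string is accepted.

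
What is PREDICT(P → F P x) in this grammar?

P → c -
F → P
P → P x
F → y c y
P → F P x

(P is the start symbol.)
{ 'c', 'y' }

PREDICT(P → F P x) = (FIRST(RHS) \ {ε}) ∪ (FOLLOW(P) if ε ∈ FIRST(RHS), i.e. RHS ⇒* ε)
FIRST(F) = { 'c', 'y' }
FIRST(F P x) = { 'c', 'y' }
ε ∉ FIRST(F P x), so FOLLOW(P) is not added.
PREDICT(P → F P x) = { 'c', 'y' }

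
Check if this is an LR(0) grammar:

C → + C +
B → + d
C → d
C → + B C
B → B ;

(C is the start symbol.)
A grammar is LR(0) if no state in the canonical LR(0) collection has:
  - both a shift item (dot before a terminal) and a complete item (shift-reduce conflict), or
  - two or more complete items (reduce-reduce conflict; the accept item [C' → C .] counts as a complete item here).

Augment with C' → C and build the canonical LR(0) collection (I0 = CLOSURE({[C' → . C]}), then GOTO on every symbol after a dot until no new states appear). It has 11 states:
  I0: { [C → . + B C], [C → . + C +], [C → . d], [C' → . C] }  — shift
  I1: { [B → . + d], [B → . B ;], [C → + . B C], [C → + . C +], [C → . + B C], [C → . + C +], [C → . d] }  — shift
  I2: { [C' → C .] }  — accept
  I3: { [C → d .] }  — reduce
  I4: { [B → + . d], [B → . + d], [B → . B ;], [C → + . B C], [C → + . C +], [C → . + B C], [C → . + C +], [C → . d] }  — shift
  I5: { [B → B . ;], [C → + B . C], [C → . + B C], [C → . + C +], [C → . d] }  — shift
  I6: { [C → + C . +] }  — shift
  I7: { [C → + C + .] }  — reduce
  I8: { [B → B ; .] }  — reduce
  I9: { [C → + B C .] }  — reduce
  I10: { [B → + d .], [C → d .] }  — 2 reduces

Conflict in state I10:
  Reduce-reduce conflict: [B → + d .] and [C → d .]
So the grammar is NOT LR(0).

Answer: No. Reduce-reduce conflict: [B → + d .] and [C → d .]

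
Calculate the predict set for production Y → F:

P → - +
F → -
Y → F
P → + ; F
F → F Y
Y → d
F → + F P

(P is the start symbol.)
PREDICT(Y → F) = (FIRST(RHS) \ {ε}) ∪ (FOLLOW(Y) if ε ∈ FIRST(RHS), i.e. RHS ⇒* ε)
FIRST(F) = { '+', '-' }
FIRST(F) = { '+', '-' }
ε ∉ FIRST(F), so FOLLOW(Y) is not added.
PREDICT(Y → F) = { '+', '-' }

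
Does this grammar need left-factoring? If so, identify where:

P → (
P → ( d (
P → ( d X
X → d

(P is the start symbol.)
Left-factoring is needed when two productions for the same non-terminal
share a common prefix on the right-hand side.

Productions for P:
  P → (
  P → ( d (
  P → ( d X

Found common prefix '(' in productions for P

Answer: Yes, P has productions with common prefix '('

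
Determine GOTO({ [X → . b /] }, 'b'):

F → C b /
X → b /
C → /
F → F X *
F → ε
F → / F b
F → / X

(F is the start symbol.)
GOTO(I, 'b') = CLOSURE({ [A → αX.β] : [A → α.Xβ] ∈ I, X = 'b' })

Items with dot before 'b', with the dot advanced:
  [X → . b /] → [X → b . /]
Closure adds nothing (no advanced item has the dot before a non-terminal).

GOTO = { [X → b . /] }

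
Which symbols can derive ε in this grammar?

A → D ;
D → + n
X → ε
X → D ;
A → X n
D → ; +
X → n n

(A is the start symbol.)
A non-terminal is nullable if it can derive ε (the empty string): either it has an ε-production, or it has a production whose right-hand side consists entirely of nullable non-terminals.

ε-productions: X → ε
So X is immediately nullable.
No further non-terminal can be added: every production for the remaining non-terminals contains a terminal or a non-nullable non-terminal.
Nullable = { 'X' }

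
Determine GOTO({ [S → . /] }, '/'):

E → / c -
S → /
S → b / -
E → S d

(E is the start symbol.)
GOTO(I, '/') = CLOSURE({ [A → αX.β] : [A → α.Xβ] ∈ I, X = '/' })

Items with dot before '/', with the dot advanced:
  [S → . /] → [S → / .]
Closure adds nothing (no advanced item has the dot before a non-terminal).

GOTO = { [S → / .] }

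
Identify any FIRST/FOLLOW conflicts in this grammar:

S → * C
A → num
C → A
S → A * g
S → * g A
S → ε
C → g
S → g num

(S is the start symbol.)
Nullable non-terminals: S.
FIRST sets used below: FIRST(A) = { 'num' }

S: nullable alternative(s) S → ε; FOLLOW(S) = { $ }
  S → * C: FIRST \ {ε} = { '*' } — disjoint from FOLLOW(S)
  S → A * g: FIRST \ {ε} = { 'num' } — disjoint from FOLLOW(S)
  S → * g A: FIRST \ {ε} = { '*' } — disjoint from FOLLOW(S)
  S → ε: FIRST \ {ε} = { } — this is the only nullable alternative, skip
  S → g num: FIRST \ {ε} = { 'g' } — disjoint from FOLLOW(S)

A, C have no nullable alternative, so no FIRST/FOLLOW check is needed there.

No FIRST/FOLLOW conflicts found.

Answer: No FIRST/FOLLOW conflicts.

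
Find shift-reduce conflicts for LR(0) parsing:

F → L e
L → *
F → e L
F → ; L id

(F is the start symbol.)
A shift-reduce conflict occurs when an LR(0) state has both:
  - a complete (reduce) item [A → α .] (dot at the end), and
  - a shift item [B → β . c γ] (dot before a terminal).

Augment with F' → F and build the canonical LR(0) collection (I0 = CLOSURE({[F' → . F]}), then GOTO on every symbol after a dot until no new states appear). It has 10 states:
  I0: { [F → . ; L id], [F → . L e], [F → . e L], [F' → . F], [L → . *] }  — shift
  I1: { [L → * .] }  — reduce
  I2: { [F → ; . L id], [L → . *] }  — shift
  I3: { [F' → F .] }  — accept
  I4: { [F → L . e] }  — shift
  I5: { [F → e . L], [L → . *] }  — shift
  I6: { [F → e L .] }  — reduce
  I7: { [F → L e .] }  — reduce
  I8: { [F → ; L . id] }  — shift
  I9: { [F → ; L id .] }  — reduce

No state contains both a complete item and a shift item.

Answer: No shift-reduce conflicts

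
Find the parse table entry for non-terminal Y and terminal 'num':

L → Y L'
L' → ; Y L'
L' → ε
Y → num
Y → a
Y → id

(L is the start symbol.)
To find M[Y, 'num'], we find productions for Y where 'num' is in the predict set (PREDICT(N → α) = (FIRST(α) \ {ε}) ∪ (FOLLOW(N) if α ⇒* ε)).

Y → num: PREDICT = { 'num' }
  'num' is in predict set, so this production goes in M[Y, 'num']
Y → a: PREDICT = { 'a' }
Y → id: PREDICT = { 'id' }

M[Y, 'num'] = Y → num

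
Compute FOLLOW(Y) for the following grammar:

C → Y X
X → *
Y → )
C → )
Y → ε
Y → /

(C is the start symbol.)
To compute FOLLOW(Y), find every occurrence of Y on a right-hand side N → α Y β: add FIRST(β) \ {ε}, and if β is empty or nullable also add FOLLOW(N). Iterate to a fixed point.

In C → Y X: Y is followed by X, add FIRST(X) \ {ε} = { '*' }

Taking the union: FOLLOW(Y) = { '*' }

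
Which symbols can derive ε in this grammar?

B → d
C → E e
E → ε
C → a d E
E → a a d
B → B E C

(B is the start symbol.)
{ 'E' }

A non-terminal is nullable if it can derive ε (the empty string): either it has an ε-production, or it has a production whose right-hand side consists entirely of nullable non-terminals.

ε-productions: E → ε
So E is immediately nullable.
No further non-terminal can be added: every production for the remaining non-terminals contains a terminal or a non-nullable non-terminal.
Nullable = { 'E' }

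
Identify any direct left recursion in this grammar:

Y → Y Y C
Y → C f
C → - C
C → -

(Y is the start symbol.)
Yes, Y is left-recursive

Direct left recursion occurs when N → N α for some non-terminal N (the right-hand side begins with the left-hand side itself).

Y → Y Y C: LEFT RECURSIVE (starts with Y)
Y → C f: starts with C
C → - C: starts with '-'
C → -: starts with '-'

The grammar has direct left recursion on: Y.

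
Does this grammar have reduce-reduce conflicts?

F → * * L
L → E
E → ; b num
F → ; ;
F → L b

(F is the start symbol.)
No reduce-reduce conflicts

Augment with F' → F and build the canonical LR(0) collection (I0 = CLOSURE({[F' → . F]}), then GOTO on every symbol after a dot until no new states appear). It has 13 states:
  I0: { [E → . ; b num], [F → . * * L], [F → . ; ;], [F → . L b], [F' → . F], [L → . E] }  — shift
  I1: { [F → * . * L] }  — shift
  I2: { [E → ; . b num], [F → ; . ;] }  — shift
  I3: { [L → E .] }  — reduce
  I4: { [F' → F .] }  — accept
  I5: { [F → L . b] }  — shift
  I6: { [F → L b .] }  — reduce
  I7: { [F → ; ; .] }  — reduce
  I8: { [E → ; b . num] }  — shift
  I9: { [E → ; b num .] }  — reduce
  I10: { [E → . ; b num], [F → * * . L], [L → . E] }  — shift
  I11: { [E → ; . b num] }  — shift
  I12: { [F → * * L .] }  — reduce

No state contains more than one complete item.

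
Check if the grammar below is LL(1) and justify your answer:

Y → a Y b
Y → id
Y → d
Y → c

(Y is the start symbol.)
Yes, the grammar is LL(1).

For Y:
  PREDICT(Y → a Y b) = { 'a' }
  PREDICT(Y → id) = { 'id' }
  PREDICT(Y → d) = { 'd' }
  PREDICT(Y → c) = { 'c' }

All predict sets are disjoint. The grammar IS LL(1).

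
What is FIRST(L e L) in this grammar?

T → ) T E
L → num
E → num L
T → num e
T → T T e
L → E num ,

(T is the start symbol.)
{ 'num' }

FIRST sets of the non-terminals involved (from the grammar, by fixed-point iteration):
  FIRST(L) = { 'num' }

To compute FIRST(L e L), process the symbols left to right:
Symbol L is a non-terminal. Add FIRST(L) \ {ε} = { 'num' }
L is not nullable (ε ∉ FIRST(L)), so stop here.
FIRST(L e L) = { 'num' }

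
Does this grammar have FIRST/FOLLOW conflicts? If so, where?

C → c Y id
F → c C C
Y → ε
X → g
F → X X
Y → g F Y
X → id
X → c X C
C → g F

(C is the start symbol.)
A FIRST/FOLLOW conflict occurs when a non-terminal N has a nullable alternative N → β (β ⇒* ε) and another alternative N → α with FIRST(α) ∩ FOLLOW(N) ≠ ∅: on such a lookahead the parser cannot decide between expanding α and letting N vanish via β.

Nullable non-terminals: Y.

Y: nullable alternative(s) Y → ε; FOLLOW(Y) = { 'id' }
  Y → ε: FIRST \ {ε} = { } — this is the only nullable alternative, skip
  Y → g F Y: FIRST \ {ε} = { 'g' } — disjoint from FOLLOW(Y)

C, F, X have no nullable alternative, so no FIRST/FOLLOW check is needed there.

No FIRST/FOLLOW conflicts found.

Answer: No FIRST/FOLLOW conflicts.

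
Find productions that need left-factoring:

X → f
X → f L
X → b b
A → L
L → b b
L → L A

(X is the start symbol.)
Left-factoring is needed when two productions for the same non-terminal
share a common prefix on the right-hand side.

Productions for X:
  X → f
  X → f L
  X → b b
Productions for L:
  L → b b
  L → L A

Found common prefix 'f' in productions for X

Answer: Yes, X has productions with common prefix 'f'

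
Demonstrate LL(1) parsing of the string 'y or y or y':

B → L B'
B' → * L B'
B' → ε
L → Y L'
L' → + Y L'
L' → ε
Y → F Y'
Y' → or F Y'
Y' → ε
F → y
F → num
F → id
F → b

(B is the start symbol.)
LL(1) parsing maintains a stack (initially the start symbol over $) and the input. At each step: if the stack top is a terminal, match it against the current input token; if it is a non-terminal N, replace it with the RHS of M[N, lookahead] (the unique production whose predict set contains the lookahead).

Stack is shown with the top on the left.

Stack            Input          Action
--------------------------------------
B $              y or y or y $  output B → L B'
L B' $           y or y or y $  output L → Y L'
Y L' B' $        y or y or y $  output Y → F Y'
F Y' L' B' $     y or y or y $  output F → y
y Y' L' B' $     y or y or y $  match 'y'
Y' L' B' $       or y or y $    output Y' → or F Y'
or F Y' L' B' $  or y or y $    match 'or'
F Y' L' B' $     y or y $       output F → y
y Y' L' B' $     y or y $       match 'y'
Y' L' B' $       or y $         output Y' → or F Y'
or F Y' L' B' $  or y $         match 'or'
F Y' L' B' $     y $            output F → y
y Y' L' B' $     y $            match 'y'
Y' L' B' $       $              output Y' → ε
L' B' $          $              output L' → ε
B' $             $              output B' → ε
$                $              accept

The string is accepted.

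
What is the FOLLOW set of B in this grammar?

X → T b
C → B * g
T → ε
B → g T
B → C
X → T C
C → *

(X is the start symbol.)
{ '*' }

In C → B * g: B is followed by '*' g, add FIRST('*' g) \ {ε} = { '*' }

Taking the union: FOLLOW(B) = { '*' }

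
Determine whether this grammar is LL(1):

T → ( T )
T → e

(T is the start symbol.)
A grammar is LL(1) if for each non-terminal N with multiple productions, the predict sets of those productions are pairwise disjoint, where PREDICT(N → α) = (FIRST(α) \ {ε}) ∪ (FOLLOW(N) if α ⇒* ε).

For T:
  PREDICT(T → '(' T ')') = { '(' }
  PREDICT(T → e) = { 'e' }

All predict sets are disjoint. The grammar IS LL(1).

Answer: Yes, the grammar is LL(1).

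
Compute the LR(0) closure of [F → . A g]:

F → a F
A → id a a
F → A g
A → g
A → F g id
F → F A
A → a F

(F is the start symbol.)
{ [A → . F g id], [A → . a F], [A → . g], [A → . id a a], [F → . A g], [F → . F A], [F → . a F] }

To compute CLOSURE, for each item [A → α.Bβ] where B is a non-terminal, add [B → .γ] for all productions B → γ; repeat for the newly added items until nothing changes.

Start with: [F → . A g]
  [F → . A g] has the dot before A: add [A → . id a a], [A → . g], [A → . F g id], [A → . a F]
  [A → . F g id] has the dot before F: add [F → . a F], [F → . F A]
No further items can be added.

CLOSURE = { [A → . F g id], [A → . a F], [A → . g], [A → . id a a], [F → . A g], [F → . F A], [F → . a F] }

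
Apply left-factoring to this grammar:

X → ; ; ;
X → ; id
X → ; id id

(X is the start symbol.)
Left-factoring transforms A → αβ₁ | αβ₂ into A → αA' and A' → β₁ | β₂
(α is the longest common prefix among the alternatives). Repeat until
no nonterminal has two alternatives with a common prefix.

Round 1: X has alternatives sharing prefix ';'. Introduce X': X → ; X'
  Add: X' → ; ;
  Add: X' → id
  Add: X' → id id

Round 2: X' has alternatives sharing prefix 'id'. Introduce X'': X' → id X''
  Add: X'' → ε
  Add: X'' → id

No remaining common prefixes — done.

Resulting grammar:
X → ; X'
X' → ; ;
X' → id X''
X'' → ε
X'' → id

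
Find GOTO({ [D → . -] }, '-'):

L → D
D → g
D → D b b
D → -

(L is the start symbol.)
{ [D → - .] }

GOTO(I, '-') = CLOSURE({ [A → αX.β] : [A → α.Xβ] ∈ I, X = '-' })

Items with dot before '-', with the dot advanced:
  [D → . -] → [D → - .]
Closure adds nothing (no advanced item has the dot before a non-terminal).

GOTO = { [D → - .] }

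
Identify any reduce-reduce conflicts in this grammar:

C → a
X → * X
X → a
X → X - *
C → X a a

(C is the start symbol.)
Yes — I4: [C → a .] vs [X → a .]

A reduce-reduce conflict occurs when an LR(0) state has two complete items [A → α .] and [B → β .] — both call for a reduction, and with no lookahead the parser cannot choose between them.

Augment with C' → C and build the canonical LR(0) collection (I0 = CLOSURE({[C' → . C]}), then GOTO on every symbol after a dot until no new states appear). It has 11 states:
  I0: { [C → . X a a], [C → . a], [C' → . C], [X → . * X], [X → . X - *], [X → . a] }  — shift
  I1: { [X → * . X], [X → . * X], [X → . X - *], [X → . a] }  — shift
  I2: { [C' → C .] }  — accept
  I3: { [C → X . a a], [X → X . - *] }  — shift
  I4: { [C → a .], [X → a .] }  — 2 reduces
  I5: { [X → X - . *] }  — shift
  I6: { [C → X a . a] }  — shift
  I7: { [C → X a a .] }  — reduce
  I8: { [X → X - * .] }  — reduce
  I9: { [X → * X .], [X → X . - *] }  — shift, reduce
  I10: { [X → a .] }  — reduce

I4 contains complete items [C → a .], [X → a .] — reduce-reduce conflict.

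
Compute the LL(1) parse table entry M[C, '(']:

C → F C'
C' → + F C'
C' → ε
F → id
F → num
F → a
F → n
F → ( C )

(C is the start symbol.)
C → F C'

To find M[C, '('], we find productions for C where '(' is in the predict set (PREDICT(N → α) = (FIRST(α) \ {ε}) ∪ (FOLLOW(N) if α ⇒* ε)).

Relevant sets:
  FIRST(F) = { '(', 'a', 'id', 'n', 'num' }

C → F C': PREDICT = { '(', 'a', 'id', 'n', 'num' }
  '(' is in predict set, so this production goes in M[C, '(']

M[C, '('] = C → F C'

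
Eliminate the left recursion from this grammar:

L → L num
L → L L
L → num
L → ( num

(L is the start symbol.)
L → num L'
L → ( num L'
L' → num L'
L' → L L'
L' → ε

L is directly left-recursive. The standard transformation for
  A → A α₁ | ... | A α_m | β₁ | ... | β_n
is
  A  → β₁ A' | ... | β_n A'
  A' → α₁ A' | ... | α_m A' | ε

L → num becomes L → num L'
L → ( num becomes L → ( num L'
L → L num becomes L' → num L'
L → L L becomes L' → L L'
Add L' → ε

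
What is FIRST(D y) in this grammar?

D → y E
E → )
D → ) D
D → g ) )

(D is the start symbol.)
FIRST sets of the non-terminals involved (from the grammar, by fixed-point iteration):
  FIRST(D) = { ')', 'g', 'y' }

To compute FIRST(D y), process the symbols left to right:
Symbol D is a non-terminal. Add FIRST(D) \ {ε} = { ')', 'g', 'y' }
D is not nullable (ε ∉ FIRST(D)), so stop here.
FIRST(D y) = { ')', 'g', 'y' }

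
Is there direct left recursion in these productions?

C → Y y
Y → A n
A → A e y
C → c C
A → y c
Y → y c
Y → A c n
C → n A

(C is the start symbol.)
Yes, A is left-recursive

C → Y y: starts with Y
Y → A n: starts with A
A → A e y: LEFT RECURSIVE (starts with A)
C → c C: starts with c
A → y c: starts with y
Y → y c: starts with y
Y → A c n: starts with A
C → n A: starts with n

The grammar has direct left recursion on: A.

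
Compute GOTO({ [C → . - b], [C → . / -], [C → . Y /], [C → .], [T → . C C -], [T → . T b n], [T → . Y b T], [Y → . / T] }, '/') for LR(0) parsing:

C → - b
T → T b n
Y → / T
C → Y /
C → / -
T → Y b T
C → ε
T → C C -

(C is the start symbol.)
{ [C → . - b], [C → . / -], [C → . Y /], [C → .], [C → / . -], [T → . C C -], [T → . T b n], [T → . Y b T], [Y → . / T], [Y → / . T] }

GOTO(I, '/') = CLOSURE({ [A → αX.β] : [A → α.Xβ] ∈ I, X = '/' })

Items with dot before '/', with the dot advanced:
  [C → . / -] → [C → / . -]
  [Y → . / T] → [Y → / . T]
Closure of the advanced items:
  [Y → / . T] has the dot before T: add [T → . T b n], [T → . Y b T], [T → . C C -]
  [T → . Y b T] has the dot before Y: add [Y → . / T]
  [T → . C C -] has the dot before C: add [C → . - b], [C → . Y /], [C → . / -], [C → .]

GOTO = { [C → . - b], [C → . / -], [C → . Y /], [C → .], [C → / . -], [T → . C C -], [T → . T b n], [T → . Y b T], [Y → . / T], [Y → / . T] }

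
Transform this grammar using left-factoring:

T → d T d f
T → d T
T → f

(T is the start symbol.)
T → d T T'
T' → d f
T' → ε
T → f

Left-factoring transforms A → αβ₁ | αβ₂ into A → αA' and A' → β₁ | β₂
(α is the longest common prefix among the alternatives). Repeat until
no nonterminal has two alternatives with a common prefix.

Round 1: T has alternatives sharing prefix 'd T'. Introduce T': T → d T T'
  Add: T' → d f
  Add: T' → ε

No remaining common prefixes — done.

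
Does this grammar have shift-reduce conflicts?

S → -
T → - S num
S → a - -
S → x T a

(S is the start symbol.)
No shift-reduce conflicts

Augment with S' → S and build the canonical LR(0) collection (I0 = CLOSURE({[S' → . S]}), then GOTO on every symbol after a dot until no new states appear). It has 12 states:
  I0: { [S → . -], [S → . a - -], [S → . x T a], [S' → . S] }  — shift
  I1: { [S → - .] }  — reduce
  I2: { [S' → S .] }  — accept
  I3: { [S → a . - -] }  — shift
  I4: { [S → x . T a], [T → . - S num] }  — shift
  I5: { [S → . -], [S → . a - -], [S → . x T a], [T → - . S num] }  — shift
  I6: { [S → x T . a] }  — shift
  I7: { [S → x T a .] }  — reduce
  I8: { [T → - S . num] }  — shift
  I9: { [T → - S num .] }  — reduce
  I10: { [S → a - . -] }  — shift
  I11: { [S → a - - .] }  — reduce

No state contains both a complete item and a shift item.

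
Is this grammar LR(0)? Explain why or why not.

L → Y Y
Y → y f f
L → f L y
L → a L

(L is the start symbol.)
Yes, the grammar is LR(0)

Augment with L' → L and build the canonical LR(0) collection (I0 = CLOSURE({[L' → . L]}), then GOTO on every symbol after a dot until no new states appear). It has 12 states:
  I0: { [L → . Y Y], [L → . a L], [L → . f L y], [L' → . L], [Y → . y f f] }  — shift
  I1: { [L' → L .] }  — accept
  I2: { [L → Y . Y], [Y → . y f f] }  — shift
  I3: { [L → . Y Y], [L → . a L], [L → . f L y], [L → a . L], [Y → . y f f] }  — shift
  I4: { [L → . Y Y], [L → . a L], [L → . f L y], [L → f . L y], [Y → . y f f] }  — shift
  I5: { [Y → y . f f] }  — shift
  I6: { [Y → y f . f] }  — shift
  I7: { [Y → y f f .] }  — reduce
  I8: { [L → f L . y] }  — shift
  I9: { [L → f L y .] }  — reduce
  I10: { [L → a L .] }  — reduce
  I11: { [L → Y Y .] }  — reduce

Every state is either a pure shift/goto state or contains exactly one complete item and nothing to shift — no conflicts. The grammar is LR(0).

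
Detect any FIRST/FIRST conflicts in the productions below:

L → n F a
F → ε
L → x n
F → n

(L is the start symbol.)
Productions for L:
  L → n F a: FIRST = { 'n' }
  L → x n: FIRST = { 'x' }
Productions for F:
  F → ε: FIRST = { ε }
  F → n: FIRST = { 'n' }

All alternatives of each non-terminal have pairwise disjoint FIRST sets.

Answer: No FIRST/FIRST conflicts.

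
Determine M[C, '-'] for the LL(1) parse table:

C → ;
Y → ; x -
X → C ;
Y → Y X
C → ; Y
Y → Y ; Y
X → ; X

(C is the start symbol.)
Empty (error entry)

To find M[C, '-'], we find productions for C where '-' is in the predict set (PREDICT(N → α) = (FIRST(α) \ {ε}) ∪ (FOLLOW(N) if α ⇒* ε)).

C → ;: PREDICT = { ';' }
C → ; Y: PREDICT = { ';' }

M[C, '-'] is empty (no production applies)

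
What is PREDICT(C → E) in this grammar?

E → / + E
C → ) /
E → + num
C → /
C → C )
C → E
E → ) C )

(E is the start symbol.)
{ ')', '+', '/' }

PREDICT(C → E) = (FIRST(RHS) \ {ε}) ∪ (FOLLOW(C) if ε ∈ FIRST(RHS), i.e. RHS ⇒* ε)
FIRST(E) = { ')', '+', '/' }
FIRST(E) = { ')', '+', '/' }
ε ∉ FIRST(E), so FOLLOW(C) is not added.
PREDICT(C → E) = { ')', '+', '/' }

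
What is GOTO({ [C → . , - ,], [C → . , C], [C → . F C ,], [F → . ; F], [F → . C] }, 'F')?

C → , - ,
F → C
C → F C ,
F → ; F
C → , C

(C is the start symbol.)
{ [C → . , - ,], [C → . , C], [C → . F C ,], [C → F . C ,], [F → . ; F], [F → . C] }

GOTO(I, 'F') = CLOSURE({ [A → αX.β] : [A → α.Xβ] ∈ I, X = 'F' })

Items with dot before 'F', with the dot advanced:
  [C → . F C ,] → [C → F . C ,]
Closure of the advanced items:
  [C → F . C ,] has the dot before C: add [C → . , - ,], [C → . F C ,], [C → . , C]
  [C → . F C ,] has the dot before F: add [F → . C], [F → . ; F]

GOTO = { [C → . , - ,], [C → . , C], [C → . F C ,], [C → F . C ,], [F → . ; F], [F → . C] }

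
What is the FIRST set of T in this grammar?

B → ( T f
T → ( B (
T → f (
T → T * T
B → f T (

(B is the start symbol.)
To compute FIRST(T), examine every production with T on the left-hand side, reading each right-hand side left to right until a non-nullable symbol is reached.

From T → ( B (:
  - '(' is a terminal: add '(' and stop
From T → f (:
  - f is a terminal: add 'f' and stop
From T → T * T:
  - T is the symbol being defined: contributes nothing new
    T is not nullable, so stop

Collecting: FIRST(T) = { '(', 'f' }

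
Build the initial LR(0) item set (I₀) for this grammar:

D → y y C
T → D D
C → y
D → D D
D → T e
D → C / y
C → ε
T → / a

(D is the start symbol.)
{ [C → . y], [C → .], [D → . C / y], [D → . D D], [D → . T e], [D → . y y C], [D' → . D], [T → . / a], [T → . D D] }

First, augment the grammar with D' → D
I₀ = CLOSURE({ [D' → . D] }):
  [D' → . D] has the dot before D: add [D → . y y C], [D → . D D], [D → . T e], [D → . C / y]
  [D → . T e] has the dot before T: add [T → . D D], [T → . / a]
  [D → . C / y] has the dot before C: add [C → . y], [C → .]
No further items can be added.

I₀ = { [C → . y], [C → .], [D → . C / y], [D → . D D], [D → . T e], [D → . y y C], [D' → . D], [T → . / a], [T → . D D] }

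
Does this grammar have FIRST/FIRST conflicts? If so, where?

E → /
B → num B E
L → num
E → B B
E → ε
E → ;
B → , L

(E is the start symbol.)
No FIRST/FIRST conflicts.

A FIRST/FIRST conflict occurs when two productions N → α and N → β for the same non-terminal have FIRST(α) ∩ FIRST(β) ≠ ∅ (with ε ∈ FIRST of a nullable right-hand side, so two nullable alternatives also conflict).

FIRST sets of the non-terminals at (or reachable through a nullable prefix from) the front of some alternative:
  FIRST(B) = { ',', 'num' }

Productions for E:
  E → /: FIRST = { '/' }
  E → B B: FIRST = { ',', 'num' }
  E → ε: FIRST = { ε }
  E → ;: FIRST = { ';' }
Productions for B:
  B → num B E: FIRST = { 'num' }
  B → , L: FIRST = { ',' }
L has only one production, so no FIRST/FIRST conflict is possible there.

All alternatives of each non-terminal have pairwise disjoint FIRST sets.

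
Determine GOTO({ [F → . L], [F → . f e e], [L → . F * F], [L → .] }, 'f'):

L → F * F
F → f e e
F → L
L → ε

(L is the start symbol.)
GOTO(I, 'f') = CLOSURE({ [A → αX.β] : [A → α.Xβ] ∈ I, X = 'f' })

Items with dot before 'f', with the dot advanced:
  [F → . f e e] → [F → f . e e]
Closure adds nothing (no advanced item has the dot before a non-terminal).

GOTO = { [F → f . e e] }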